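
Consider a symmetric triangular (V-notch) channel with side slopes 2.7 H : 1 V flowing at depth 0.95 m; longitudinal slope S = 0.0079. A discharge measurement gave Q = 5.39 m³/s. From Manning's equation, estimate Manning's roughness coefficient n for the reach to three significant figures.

A = z·y² = 2.7×0.95² = 2.437 m²
P = 2y√(1+z²) = 2×0.95×√(1+2.7²) = 5.471 m
R = A/P = 2.437/5.471 = 0.4454 m
n = (1/Q)·A·R^(2/3)·S^(1/2) = (1/5.39) × 2.437 × 0.5832 × 0.08888 = 0.02344

0.0234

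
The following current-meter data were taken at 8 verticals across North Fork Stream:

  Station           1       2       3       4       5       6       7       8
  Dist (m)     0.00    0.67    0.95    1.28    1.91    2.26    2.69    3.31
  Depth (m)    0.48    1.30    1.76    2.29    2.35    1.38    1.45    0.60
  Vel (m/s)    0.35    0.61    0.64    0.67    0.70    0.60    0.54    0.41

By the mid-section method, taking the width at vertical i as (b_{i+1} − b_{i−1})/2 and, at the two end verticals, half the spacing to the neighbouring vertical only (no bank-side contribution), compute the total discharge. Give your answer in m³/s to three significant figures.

w_1 = (0.67 − 0.00)/2 = 0.335 m; q_1 = 0.35 × 0.48 × 0.335 = 0.05628 m³/s
w_2 = (0.95 − 0.00)/2 = 0.475 m; q_2 = 0.61 × 1.30 × 0.475 = 0.3767 m³/s
w_3 = (1.28 − 0.67)/2 = 0.305 m; q_3 = 0.64 × 1.76 × 0.305 = 0.3436 m³/s
w_4 = (1.91 − 0.95)/2 = 0.48 m; q_4 = 0.67 × 2.29 × 0.48 = 0.7365 m³/s
w_5 = (2.26 − 1.28)/2 = 0.49 m; q_5 = 0.70 × 2.35 × 0.49 = 0.8061 m³/s
w_6 = (2.69 − 1.91)/2 = 0.39 m; q_6 = 0.60 × 1.38 × 0.39 = 0.3229 m³/s
w_7 = (3.31 − 2.26)/2 = 0.525 m; q_7 = 0.54 × 1.45 × 0.525 = 0.4111 m³/s
w_8 = (3.31 − 2.69)/2 = 0.31 m; q_8 = 0.41 × 0.60 × 0.31 = 0.07626 m³/s
Q = Σ qᵢ = 3.129 m³/s

3.13 m³/s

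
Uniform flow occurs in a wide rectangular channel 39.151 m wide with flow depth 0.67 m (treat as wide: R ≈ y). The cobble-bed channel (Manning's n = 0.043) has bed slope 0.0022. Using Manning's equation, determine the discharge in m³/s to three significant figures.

A = b·y = 39.151 × 0.67 = 26.23 m²
Wide channel: R ≈ y = 0.67 m
Q = (1/n)·A·R^(2/3)·S^(1/2) = (1/0.043) × 26.23 × 0.6700^(2/3) × 0.0022^(1/2) = 21.91 m³/s

21.9 m³/s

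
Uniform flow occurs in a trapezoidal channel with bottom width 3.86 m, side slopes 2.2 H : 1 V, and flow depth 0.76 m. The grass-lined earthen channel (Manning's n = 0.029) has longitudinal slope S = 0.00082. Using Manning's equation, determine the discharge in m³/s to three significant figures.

2.81 m³/s

A = (b + z·y)·y = (3.86 + 2.2×0.76)×0.76 = 4.204 m²
P = b + 2y√(1+z²) = 3.86 + 2×0.76×√(1+2.2²) = 7.533 m
R = A/P = 4.204/7.533 = 0.5581 m
Q = (1/n)·A·R^(2/3)·S^(1/2) = (1/0.029) × 4.204 × 0.5581^(2/3) × 0.00082^(1/2) = 2.814 m³/s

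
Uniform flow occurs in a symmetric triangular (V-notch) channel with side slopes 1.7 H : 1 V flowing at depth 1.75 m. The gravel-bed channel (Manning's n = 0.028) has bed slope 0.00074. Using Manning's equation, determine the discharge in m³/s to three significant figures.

4.19 m³/s

A = z·y² = 1.7×1.75² = 5.206 m²
P = 2y√(1+z²) = 2×1.75×√(1+1.7²) = 6.903 m
R = A/P = 5.206/6.903 = 0.7542 m
Q = (1/n)·A·R^(2/3)·S^(1/2) = (1/0.028) × 5.206 × 0.7542^(2/3) × 0.00074^(1/2) = 4.191 m³/s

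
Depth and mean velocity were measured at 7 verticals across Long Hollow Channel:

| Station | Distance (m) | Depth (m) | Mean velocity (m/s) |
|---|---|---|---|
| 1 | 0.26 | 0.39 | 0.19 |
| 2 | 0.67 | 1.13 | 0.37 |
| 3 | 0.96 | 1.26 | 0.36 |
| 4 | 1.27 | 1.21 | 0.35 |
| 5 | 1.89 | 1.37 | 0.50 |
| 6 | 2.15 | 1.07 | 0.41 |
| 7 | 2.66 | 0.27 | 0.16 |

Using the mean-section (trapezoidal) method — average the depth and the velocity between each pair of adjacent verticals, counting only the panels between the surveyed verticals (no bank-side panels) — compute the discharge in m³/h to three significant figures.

Panel 1-2: Δb = 0.41 m, d̄ = (0.39+1.13)/2 = 0.76, v̄ = (0.19+0.37)/2 = 0.28 → q = 0.41×0.76×0.28 = 0.08725 m³/s
Panel 2-3: Δb = 0.29 m, d̄ = (1.13+1.26)/2 = 1.195, v̄ = (0.37+0.36)/2 = 0.365 → q = 0.29×1.195×0.365 = 0.1265 m³/s
Panel 3-4: Δb = 0.31 m, d̄ = (1.26+1.21)/2 = 1.235, v̄ = (0.36+0.35)/2 = 0.355 → q = 0.31×1.235×0.355 = 0.1359 m³/s
Panel 4-5: Δb = 0.62 m, d̄ = (1.21+1.37)/2 = 1.29, v̄ = (0.35+0.50)/2 = 0.425 → q = 0.62×1.29×0.425 = 0.3399 m³/s
Panel 5-6: Δb = 0.26 m, d̄ = (1.37+1.07)/2 = 1.22, v̄ = (0.50+0.41)/2 = 0.455 → q = 0.26×1.22×0.455 = 0.1443 m³/s
Panel 6-7: Δb = 0.51 m, d̄ = (1.07+0.27)/2 = 0.67, v̄ = (0.41+0.16)/2 = 0.285 → q = 0.51×0.67×0.285 = 0.09738 m³/s
Q = Σ q = 0.9313 m³/s
= 0.9313 × 3600 = 3353 m³/h

3350 m³/h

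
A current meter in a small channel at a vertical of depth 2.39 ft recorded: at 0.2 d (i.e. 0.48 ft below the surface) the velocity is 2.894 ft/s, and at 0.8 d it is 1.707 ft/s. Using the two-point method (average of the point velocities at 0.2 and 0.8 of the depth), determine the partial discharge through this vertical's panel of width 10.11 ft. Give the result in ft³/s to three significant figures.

55.6 ft³/s

v̄ = (2.894 + 1.707) / 2 = 2.301 ft/s
q = v̄ × d × w = 2.301 × 2.39 × 10.11 = 55.59 ft³/s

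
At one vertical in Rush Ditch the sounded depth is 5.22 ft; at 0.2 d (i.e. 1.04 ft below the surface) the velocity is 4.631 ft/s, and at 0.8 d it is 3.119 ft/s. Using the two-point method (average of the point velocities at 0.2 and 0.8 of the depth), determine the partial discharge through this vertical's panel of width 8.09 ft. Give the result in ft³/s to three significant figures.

164 ft³/s

v̄ = (4.631 + 3.119) / 2 = 3.875 ft/s
q = v̄ × d × w = 3.875 × 5.22 × 8.09 = 163.6 ft³/s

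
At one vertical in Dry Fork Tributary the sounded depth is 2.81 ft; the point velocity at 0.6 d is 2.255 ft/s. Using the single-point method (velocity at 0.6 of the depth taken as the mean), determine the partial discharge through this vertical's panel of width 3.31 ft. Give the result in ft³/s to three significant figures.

21.0 ft³/s

v̄ = v₀.₆ = 2.255 ft/s
q = v̄ × d × w = 2.255 × 2.81 × 3.31 = 20.97 ft³/s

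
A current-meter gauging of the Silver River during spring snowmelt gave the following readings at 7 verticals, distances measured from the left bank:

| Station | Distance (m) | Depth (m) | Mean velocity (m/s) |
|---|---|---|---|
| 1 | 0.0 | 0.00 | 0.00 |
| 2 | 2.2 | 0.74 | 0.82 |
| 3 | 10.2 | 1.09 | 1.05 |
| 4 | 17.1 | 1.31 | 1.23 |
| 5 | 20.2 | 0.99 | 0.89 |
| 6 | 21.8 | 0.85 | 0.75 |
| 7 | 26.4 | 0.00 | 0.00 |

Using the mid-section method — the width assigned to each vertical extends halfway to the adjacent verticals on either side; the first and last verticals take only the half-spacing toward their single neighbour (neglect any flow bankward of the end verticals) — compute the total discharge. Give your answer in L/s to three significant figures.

23700 L/s

w_2 = (10.2 − 0.0)/2 = 5.1 m; q_2 = 0.82 × 0.74 × 5.1 = 3.095 m³/s
w_3 = (17.1 − 2.2)/2 = 7.45 m; q_3 = 1.05 × 1.09 × 7.45 = 8.527 m³/s
w_4 = (20.2 − 10.2)/2 = 5 m; q_4 = 1.23 × 1.31 × 5 = 8.057 m³/s
w_5 = (21.8 − 17.1)/2 = 2.35 m; q_5 = 0.89 × 0.99 × 2.35 = 2.071 m³/s
w_6 = (26.4 − 20.2)/2 = 3.1 m; q_6 = 0.75 × 0.85 × 3.1 = 1.976 m³/s
Stations 1, 7 contribute zero (depth or velocity is 0).
Q = Σ qᵢ = 23.72 m³/s
= 23.72 × 1000 = 23720 L/s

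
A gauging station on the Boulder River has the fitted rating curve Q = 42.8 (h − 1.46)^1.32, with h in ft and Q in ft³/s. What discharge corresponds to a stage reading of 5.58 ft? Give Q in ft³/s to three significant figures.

277 ft³/s

Q = 42.8 × (5.58 − 1.46)^1.32 = 42.8 × 4.12^1.32 = 277.4 ft³/s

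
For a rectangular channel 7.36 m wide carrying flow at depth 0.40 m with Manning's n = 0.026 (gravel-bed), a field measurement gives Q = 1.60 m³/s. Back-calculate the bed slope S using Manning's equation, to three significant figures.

A = b·y = 7.36 × 0.40 = 2.944 m²
P = b + 2y = 7.36 + 2×0.40 = 8.160 m
R = A/P = 2.944/8.160 = 0.3608 m
S = (Q·n / (1·A·R^(2/3)))² = (1.60×0.026 / (1×2.944×0.5068))² = 0.0007774

0.000777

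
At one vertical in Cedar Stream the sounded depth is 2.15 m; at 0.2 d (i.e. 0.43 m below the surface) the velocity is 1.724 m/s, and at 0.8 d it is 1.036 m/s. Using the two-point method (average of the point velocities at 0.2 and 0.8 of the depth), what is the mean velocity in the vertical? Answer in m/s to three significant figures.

1.38 m/s

v̄ = (1.724 + 1.036) / 2 = 1.380 m/s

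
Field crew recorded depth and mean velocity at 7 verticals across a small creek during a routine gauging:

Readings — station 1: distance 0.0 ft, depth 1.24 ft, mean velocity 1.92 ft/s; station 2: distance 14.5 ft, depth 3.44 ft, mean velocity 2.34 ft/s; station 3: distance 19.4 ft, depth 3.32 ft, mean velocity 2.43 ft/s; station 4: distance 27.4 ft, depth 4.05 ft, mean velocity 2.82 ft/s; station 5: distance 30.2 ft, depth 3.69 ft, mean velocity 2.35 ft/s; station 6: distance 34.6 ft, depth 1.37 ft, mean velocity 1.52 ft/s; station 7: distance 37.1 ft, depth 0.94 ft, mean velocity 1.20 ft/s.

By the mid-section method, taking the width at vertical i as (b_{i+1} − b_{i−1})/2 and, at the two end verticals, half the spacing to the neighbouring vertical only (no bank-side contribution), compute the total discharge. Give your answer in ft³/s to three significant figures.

249 ft³/s

w_1 = (14.5 − 0.0)/2 = 7.25 ft; q_1 = 1.92 × 1.24 × 7.25 = 17.26 ft³/s
w_2 = (19.4 − 0.0)/2 = 9.7 ft; q_2 = 2.34 × 3.44 × 9.7 = 78.08 ft³/s
w_3 = (27.4 − 14.5)/2 = 6.45 ft; q_3 = 2.43 × 3.32 × 6.45 = 52.04 ft³/s
w_4 = (30.2 − 19.4)/2 = 5.4 ft; q_4 = 2.82 × 4.05 × 5.4 = 61.67 ft³/s
w_5 = (34.6 − 27.4)/2 = 3.6 ft; q_5 = 2.35 × 3.69 × 3.6 = 31.22 ft³/s
w_6 = (37.1 − 30.2)/2 = 3.45 ft; q_6 = 1.52 × 1.37 × 3.45 = 7.184 ft³/s
w_7 = (37.1 − 34.6)/2 = 1.25 ft; q_7 = 1.20 × 0.94 × 1.25 = 1.410 ft³/s
Q = Σ qᵢ = 248.9 ft³/s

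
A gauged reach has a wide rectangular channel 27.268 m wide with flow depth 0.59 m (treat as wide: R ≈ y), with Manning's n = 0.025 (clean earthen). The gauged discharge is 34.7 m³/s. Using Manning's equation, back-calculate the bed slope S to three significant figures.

0.00588

A = b·y = 27.268 × 0.59 = 16.09 m²
Wide channel: R ≈ y = 0.59 m
S = (Q·n / (1·A·R^(2/3)))² = (34.7×0.025 / (1×16.09×0.7035))² = 0.005876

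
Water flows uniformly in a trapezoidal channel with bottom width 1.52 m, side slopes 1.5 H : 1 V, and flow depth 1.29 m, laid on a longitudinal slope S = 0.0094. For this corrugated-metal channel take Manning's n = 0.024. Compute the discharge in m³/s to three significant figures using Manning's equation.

A = (b + z·y)·y = (1.52 + 1.5×1.29)×1.29 = 4.457 m²
P = b + 2y√(1+z²) = 1.52 + 2×1.29×√(1+1.5²) = 6.171 m
R = A/P = 4.457/6.171 = 0.7222 m
Q = (1/n)·A·R^(2/3)·S^(1/2) = (1/0.024) × 4.457 × 0.7222^(2/3) × 0.0094^(1/2) = 14.49 m³/s

14.5 m³/s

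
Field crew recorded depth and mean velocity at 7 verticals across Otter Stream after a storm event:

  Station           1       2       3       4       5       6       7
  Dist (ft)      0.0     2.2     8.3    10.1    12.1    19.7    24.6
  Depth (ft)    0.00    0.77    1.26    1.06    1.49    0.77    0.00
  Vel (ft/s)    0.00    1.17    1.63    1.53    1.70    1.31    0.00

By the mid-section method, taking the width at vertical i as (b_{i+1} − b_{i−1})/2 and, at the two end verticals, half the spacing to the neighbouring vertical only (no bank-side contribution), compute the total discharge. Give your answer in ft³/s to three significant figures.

33.4 ft³/s

w_2 = (8.3 − 0.0)/2 = 4.15 ft; q_2 = 1.17 × 0.77 × 4.15 = 3.739 ft³/s
w_3 = (10.1 − 2.2)/2 = 3.95 ft; q_3 = 1.63 × 1.26 × 3.95 = 8.113 ft³/s
w_4 = (12.1 − 8.3)/2 = 1.9 ft; q_4 = 1.53 × 1.06 × 1.9 = 3.081 ft³/s
w_5 = (19.7 − 10.1)/2 = 4.8 ft; q_5 = 1.70 × 1.49 × 4.8 = 12.16 ft³/s
w_6 = (24.6 − 12.1)/2 = 6.25 ft; q_6 = 1.31 × 0.77 × 6.25 = 6.304 ft³/s
Stations 1, 7 contribute zero (depth or velocity is 0).
Q = Σ qᵢ = 33.40 ft³/s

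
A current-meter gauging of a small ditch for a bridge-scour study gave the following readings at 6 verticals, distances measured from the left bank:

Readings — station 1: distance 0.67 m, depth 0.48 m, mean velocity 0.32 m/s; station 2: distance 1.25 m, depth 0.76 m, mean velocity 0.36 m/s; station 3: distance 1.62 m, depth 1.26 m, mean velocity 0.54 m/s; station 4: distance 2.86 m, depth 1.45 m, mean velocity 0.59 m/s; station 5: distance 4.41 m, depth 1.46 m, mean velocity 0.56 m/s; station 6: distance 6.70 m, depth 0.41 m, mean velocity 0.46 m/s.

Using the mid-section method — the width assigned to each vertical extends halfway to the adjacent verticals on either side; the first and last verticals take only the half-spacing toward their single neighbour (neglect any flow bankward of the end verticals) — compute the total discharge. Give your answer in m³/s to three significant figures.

w_1 = (1.25 − 0.67)/2 = 0.29 m; q_1 = 0.32 × 0.48 × 0.29 = 0.04454 m³/s
w_2 = (1.62 − 0.67)/2 = 0.475 m; q_2 = 0.36 × 0.76 × 0.475 = 0.1300 m³/s
w_3 = (2.86 − 1.25)/2 = 0.805 m; q_3 = 0.54 × 1.26 × 0.805 = 0.5477 m³/s
w_4 = (4.41 − 1.62)/2 = 1.395 m; q_4 = 0.59 × 1.45 × 1.395 = 1.193 m³/s
w_5 = (6.70 − 2.86)/2 = 1.92 m; q_5 = 0.56 × 1.46 × 1.92 = 1.570 m³/s
w_6 = (6.70 − 4.41)/2 = 1.145 m; q_6 = 0.46 × 0.41 × 1.145 = 0.2159 m³/s
Q = Σ qᵢ = 3.701 m³/s

3.70 m³/s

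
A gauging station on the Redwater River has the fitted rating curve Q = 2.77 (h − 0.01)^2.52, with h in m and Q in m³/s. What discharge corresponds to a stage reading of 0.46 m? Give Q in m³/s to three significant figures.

Q = 2.77 × (0.46 − 0.01)^2.52 = 2.77 × 0.45^2.52 = 0.3703 m³/s

0.370 m³/s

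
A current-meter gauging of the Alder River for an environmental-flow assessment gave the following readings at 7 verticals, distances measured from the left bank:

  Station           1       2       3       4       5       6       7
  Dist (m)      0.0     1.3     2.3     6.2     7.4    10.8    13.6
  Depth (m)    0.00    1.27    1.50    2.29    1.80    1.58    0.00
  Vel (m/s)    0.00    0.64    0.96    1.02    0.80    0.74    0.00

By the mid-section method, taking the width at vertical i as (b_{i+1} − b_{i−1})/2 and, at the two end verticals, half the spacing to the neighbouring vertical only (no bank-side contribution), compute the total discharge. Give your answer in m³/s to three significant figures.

17.4 m³/s

w_2 = (2.3 − 0.0)/2 = 1.15 m; q_2 = 0.64 × 1.27 × 1.15 = 0.9347 m³/s
w_3 = (6.2 − 1.3)/2 = 2.45 m; q_3 = 0.96 × 1.50 × 2.45 = 3.528 m³/s
w_4 = (7.4 − 2.3)/2 = 2.55 m; q_4 = 1.02 × 2.29 × 2.55 = 5.956 m³/s
w_5 = (10.8 − 6.2)/2 = 2.3 m; q_5 = 0.80 × 1.80 × 2.3 = 3.312 m³/s
w_6 = (13.6 − 7.4)/2 = 3.1 m; q_6 = 0.74 × 1.58 × 3.1 = 3.625 m³/s
Stations 1, 7 contribute zero (depth or velocity is 0).
Q = Σ qᵢ = 17.36 m³/s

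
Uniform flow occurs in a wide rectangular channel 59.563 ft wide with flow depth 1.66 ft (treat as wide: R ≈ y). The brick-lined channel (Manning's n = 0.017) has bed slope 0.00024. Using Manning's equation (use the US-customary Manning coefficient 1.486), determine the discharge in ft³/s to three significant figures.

A = b·y = 59.563 × 1.66 = 98.87 ft²
Wide channel: R ≈ y = 1.66 ft
Q = (1.486/n)·A·R^(2/3)·S^(1/2) = (1.486/0.017) × 98.87 × 1.660^(2/3) × 0.00024^(1/2) = 187.7 ft³/s

188 ft³/s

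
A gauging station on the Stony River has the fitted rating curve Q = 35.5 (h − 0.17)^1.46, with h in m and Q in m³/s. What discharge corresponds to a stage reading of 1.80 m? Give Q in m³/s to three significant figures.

72.4 m³/s

Q = 35.5 × (1.80 − 0.17)^1.46 = 35.5 × 1.63^1.46 = 72.45 m³/s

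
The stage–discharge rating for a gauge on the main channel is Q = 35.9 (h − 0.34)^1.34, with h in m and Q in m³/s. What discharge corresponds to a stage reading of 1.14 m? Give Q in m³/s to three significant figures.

26.6 m³/s

Q = 35.9 × (1.14 − 0.34)^1.34 = 35.9 × 0.8^1.34 = 26.62 m³/s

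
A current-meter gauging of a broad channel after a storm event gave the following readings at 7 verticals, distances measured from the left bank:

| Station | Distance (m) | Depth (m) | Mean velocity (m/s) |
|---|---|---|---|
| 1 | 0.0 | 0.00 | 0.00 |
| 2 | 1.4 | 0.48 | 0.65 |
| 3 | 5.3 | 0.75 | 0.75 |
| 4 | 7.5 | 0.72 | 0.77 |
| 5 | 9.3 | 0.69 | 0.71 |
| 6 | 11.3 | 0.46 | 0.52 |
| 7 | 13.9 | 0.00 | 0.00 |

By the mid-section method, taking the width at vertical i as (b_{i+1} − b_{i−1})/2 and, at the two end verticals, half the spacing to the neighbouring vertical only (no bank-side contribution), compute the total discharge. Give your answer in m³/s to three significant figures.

5.13 m³/s

w_2 = (5.3 − 0.0)/2 = 2.65 m; q_2 = 0.65 × 0.48 × 2.65 = 0.8268 m³/s
w_3 = (7.5 − 1.4)/2 = 3.05 m; q_3 = 0.75 × 0.75 × 3.05 = 1.716 m³/s
w_4 = (9.3 − 5.3)/2 = 2 m; q_4 = 0.77 × 0.72 × 2 = 1.109 m³/s
w_5 = (11.3 − 7.5)/2 = 1.9 m; q_5 = 0.71 × 0.69 × 1.9 = 0.9308 m³/s
w_6 = (13.9 − 9.3)/2 = 2.3 m; q_6 = 0.52 × 0.46 × 2.3 = 0.5502 m³/s
Stations 1, 7 contribute zero (depth or velocity is 0).
Q = Σ qᵢ = 5.132 m³/s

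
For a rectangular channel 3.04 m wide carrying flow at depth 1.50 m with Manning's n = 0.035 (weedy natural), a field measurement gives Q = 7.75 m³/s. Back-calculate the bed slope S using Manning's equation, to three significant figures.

A = b·y = 3.04 × 1.50 = 4.560 m²
P = b + 2y = 3.04 + 2×1.50 = 6.040 m
R = A/P = 4.560/6.040 = 0.7550 m
S = (Q·n / (1·A·R^(2/3)))² = (7.75×0.035 / (1×4.560×0.8291))² = 0.005147

0.00515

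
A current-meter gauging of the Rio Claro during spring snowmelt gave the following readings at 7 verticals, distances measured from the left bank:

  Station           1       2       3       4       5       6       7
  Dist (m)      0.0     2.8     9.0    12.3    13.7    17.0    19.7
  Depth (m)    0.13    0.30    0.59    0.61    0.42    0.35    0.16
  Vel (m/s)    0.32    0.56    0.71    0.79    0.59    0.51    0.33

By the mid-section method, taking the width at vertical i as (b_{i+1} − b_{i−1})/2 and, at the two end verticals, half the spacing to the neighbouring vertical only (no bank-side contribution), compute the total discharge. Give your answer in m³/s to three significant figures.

5.13 m³/s

w_1 = (2.8 − 0.0)/2 = 1.4 m; q_1 = 0.32 × 0.13 × 1.4 = 0.05824 m³/s
w_2 = (9.0 − 0.0)/2 = 4.5 m; q_2 = 0.56 × 0.30 × 4.5 = 0.7560 m³/s
w_3 = (12.3 − 2.8)/2 = 4.75 m; q_3 = 0.71 × 0.59 × 4.75 = 1.990 m³/s
w_4 = (13.7 − 9.0)/2 = 2.35 m; q_4 = 0.79 × 0.61 × 2.35 = 1.132 m³/s
w_5 = (17.0 − 12.3)/2 = 2.35 m; q_5 = 0.59 × 0.42 × 2.35 = 0.5823 m³/s
w_6 = (19.7 − 13.7)/2 = 3 m; q_6 = 0.51 × 0.35 × 3 = 0.5355 m³/s
w_7 = (19.7 − 17.0)/2 = 1.35 m; q_7 = 0.33 × 0.16 × 1.35 = 0.07128 m³/s
Q = Σ qᵢ = 5.126 m³/s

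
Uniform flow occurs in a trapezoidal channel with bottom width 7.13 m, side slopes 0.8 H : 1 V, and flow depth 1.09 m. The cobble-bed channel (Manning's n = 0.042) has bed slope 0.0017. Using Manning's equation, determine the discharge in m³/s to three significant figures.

A = (b + z·y)·y = (7.13 + 0.8×1.09)×1.09 = 8.722 m²
P = b + 2y√(1+z²) = 7.13 + 2×1.09×√(1+0.8²) = 9.922 m
R = A/P = 8.722/9.922 = 0.8791 m
Q = (1/n)·A·R^(2/3)·S^(1/2) = (1/0.042) × 8.722 × 0.8791^(2/3) × 0.0017^(1/2) = 7.858 m³/s

7.86 m³/s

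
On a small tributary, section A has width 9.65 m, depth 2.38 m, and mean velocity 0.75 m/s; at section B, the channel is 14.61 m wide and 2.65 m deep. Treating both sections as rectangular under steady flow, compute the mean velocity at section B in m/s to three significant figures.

Q = A₁V₁ = (9.65×2.38) × 0.75 = 17.23 m³/s
A₂ = 14.61 × 2.65 = 38.72 m²
V₂ = Q/A₂ = 17.23/38.72 = 0.4449 m/s

0.445 m/s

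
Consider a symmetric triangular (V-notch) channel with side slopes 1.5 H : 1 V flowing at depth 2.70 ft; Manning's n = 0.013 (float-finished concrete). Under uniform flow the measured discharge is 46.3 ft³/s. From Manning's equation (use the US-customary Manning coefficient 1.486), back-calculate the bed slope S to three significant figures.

0.00118

A = z·y² = 1.5×2.70² = 10.94 ft²
P = 2y√(1+z²) = 2×2.70×√(1+1.5²) = 9.735 ft
R = A/P = 10.94/9.735 = 1.123 ft
S = (Q·n / (1.486·A·R^(2/3)))² = (46.3×0.013 / (1.486×10.94×1.081))² = 0.001175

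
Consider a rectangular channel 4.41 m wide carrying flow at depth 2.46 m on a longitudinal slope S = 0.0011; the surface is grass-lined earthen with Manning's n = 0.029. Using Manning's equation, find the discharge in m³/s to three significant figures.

A = b·y = 4.41 × 2.46 = 10.85 m²
P = b + 2y = 4.41 + 2×2.46 = 9.330 m
R = A/P = 10.85/9.330 = 1.163 m
Q = (1/n)·A·R^(2/3)·S^(1/2) = (1/0.029) × 10.85 × 1.163^(2/3) × 0.0011^(1/2) = 13.72 m³/s

13.7 m³/s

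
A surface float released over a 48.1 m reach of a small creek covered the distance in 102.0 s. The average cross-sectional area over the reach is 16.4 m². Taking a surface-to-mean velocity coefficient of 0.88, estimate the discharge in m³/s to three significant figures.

v_surface = L / t̄ = 48.1 / 102 = 0.4716 m/s
v_mean = 0.88 × 0.4716 = 0.4150 m/s
Q = A × v_mean = 16.4 × 0.4150 = 6.806 m³/s

6.81 m³/s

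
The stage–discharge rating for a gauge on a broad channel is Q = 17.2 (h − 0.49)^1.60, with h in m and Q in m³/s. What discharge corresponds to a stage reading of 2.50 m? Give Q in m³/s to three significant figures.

Q = 17.2 × (2.50 − 0.49)^1.60 = 17.2 × 2.01^1.60 = 52.56 m³/s

52.6 m³/s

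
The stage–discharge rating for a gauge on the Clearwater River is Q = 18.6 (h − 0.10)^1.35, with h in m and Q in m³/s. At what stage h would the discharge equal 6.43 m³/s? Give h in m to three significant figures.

h − h₀ = (Q/C)^(1/b) = (6.43/18.6)^(1/1.35) = 0.4553 m
h = 0.10 + 0.4553 = 0.5553 m

0.555 m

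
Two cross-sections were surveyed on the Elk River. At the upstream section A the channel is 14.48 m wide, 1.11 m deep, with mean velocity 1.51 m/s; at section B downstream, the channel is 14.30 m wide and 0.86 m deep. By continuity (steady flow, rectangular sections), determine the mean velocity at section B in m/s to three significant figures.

1.97 m/s

Q = A₁V₁ = (14.48×1.11) × 1.51 = 24.27 m³/s
A₂ = 14.30 × 0.86 = 12.30 m²
V₂ = Q/A₂ = 24.27/12.30 = 1.973 m/s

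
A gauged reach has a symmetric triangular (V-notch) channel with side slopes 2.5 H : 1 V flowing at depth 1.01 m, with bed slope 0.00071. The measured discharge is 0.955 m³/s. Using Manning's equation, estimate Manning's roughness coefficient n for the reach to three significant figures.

0.0429

A = z·y² = 2.5×1.01² = 2.550 m²
P = 2y√(1+z²) = 2×1.01×√(1+2.5²) = 5.439 m
R = A/P = 2.550/5.439 = 0.4689 m
n = (1/Q)·A·R^(2/3)·S^(1/2) = (1/0.955) × 2.550 × 0.6035 × 0.02665 = 0.04295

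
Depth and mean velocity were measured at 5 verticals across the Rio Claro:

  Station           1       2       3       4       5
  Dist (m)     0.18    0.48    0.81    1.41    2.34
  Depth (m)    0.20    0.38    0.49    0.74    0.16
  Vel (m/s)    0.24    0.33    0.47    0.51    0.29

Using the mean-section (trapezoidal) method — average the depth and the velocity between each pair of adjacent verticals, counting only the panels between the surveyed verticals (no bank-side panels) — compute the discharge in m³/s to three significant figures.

0.430 m³/s

Panel 1-2: Δb = 0.3 m, d̄ = (0.20+0.38)/2 = 0.29, v̄ = (0.24+0.33)/2 = 0.285 → q = 0.3×0.29×0.285 = 0.02480 m³/s
Panel 2-3: Δb = 0.33 m, d̄ = (0.38+0.49)/2 = 0.435, v̄ = (0.33+0.47)/2 = 0.4 → q = 0.33×0.435×0.4 = 0.05742 m³/s
Panel 3-4: Δb = 0.6 m, d̄ = (0.49+0.74)/2 = 0.615, v̄ = (0.47+0.51)/2 = 0.49 → q = 0.6×0.615×0.49 = 0.1808 m³/s
Panel 4-5: Δb = 0.93 m, d̄ = (0.74+0.16)/2 = 0.45, v̄ = (0.51+0.29)/2 = 0.4 → q = 0.93×0.45×0.4 = 0.1674 m³/s
Q = Σ q = 0.4304 m³/s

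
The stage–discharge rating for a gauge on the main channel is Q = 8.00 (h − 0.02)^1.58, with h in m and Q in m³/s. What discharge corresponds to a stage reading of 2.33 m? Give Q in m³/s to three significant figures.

Q = 8.00 × (2.33 − 0.02)^1.58 = 8.00 × 2.31^1.58 = 30.03 m³/s

30.0 m³/s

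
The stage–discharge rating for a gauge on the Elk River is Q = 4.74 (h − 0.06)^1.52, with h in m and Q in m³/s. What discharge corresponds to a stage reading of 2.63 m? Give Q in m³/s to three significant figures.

Q = 4.74 × (2.63 − 0.06)^1.52 = 4.74 × 2.57^1.52 = 19.90 m³/s

19.9 m³/s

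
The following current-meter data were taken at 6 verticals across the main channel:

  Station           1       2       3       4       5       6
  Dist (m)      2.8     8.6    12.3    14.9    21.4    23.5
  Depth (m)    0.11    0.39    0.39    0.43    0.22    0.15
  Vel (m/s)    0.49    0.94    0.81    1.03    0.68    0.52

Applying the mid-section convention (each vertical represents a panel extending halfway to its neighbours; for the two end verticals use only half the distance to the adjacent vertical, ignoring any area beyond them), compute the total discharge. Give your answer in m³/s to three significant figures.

w_1 = (8.6 − 2.8)/2 = 2.9 m; q_1 = 0.49 × 0.11 × 2.9 = 0.1563 m³/s
w_2 = (12.3 − 2.8)/2 = 4.75 m; q_2 = 0.94 × 0.39 × 4.75 = 1.741 m³/s
w_3 = (14.9 − 8.6)/2 = 3.15 m; q_3 = 0.81 × 0.39 × 3.15 = 0.9951 m³/s
w_4 = (21.4 − 12.3)/2 = 4.55 m; q_4 = 1.03 × 0.43 × 4.55 = 2.015 m³/s
w_5 = (23.5 − 14.9)/2 = 4.3 m; q_5 = 0.68 × 0.22 × 4.3 = 0.6433 m³/s
w_6 = (23.5 − 21.4)/2 = 1.05 m; q_6 = 0.52 × 0.15 × 1.05 = 0.08190 m³/s
Q = Σ qᵢ = 5.633 m³/s

5.63 m³/s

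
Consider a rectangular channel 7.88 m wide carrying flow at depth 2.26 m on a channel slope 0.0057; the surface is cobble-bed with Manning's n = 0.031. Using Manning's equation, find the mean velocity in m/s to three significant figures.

A = b·y = 7.88 × 2.26 = 17.81 m²
P = b + 2y = 7.88 + 2×2.26 = 12.40 m
R = A/P = 17.81/12.40 = 1.436 m
Q = (1/n)·A·R^(2/3)·S^(1/2) = (1/0.031) × 17.81 × 1.436^(2/3) × 0.0057^(1/2) = 55.21 m³/s
V = Q/A = 55.21/17.81 = 3.100 m/s

3.10 m/s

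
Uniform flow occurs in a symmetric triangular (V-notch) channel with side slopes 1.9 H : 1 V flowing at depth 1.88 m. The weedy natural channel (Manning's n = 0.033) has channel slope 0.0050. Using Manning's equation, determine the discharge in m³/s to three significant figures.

12.7 m³/s

A = z·y² = 1.9×1.88² = 6.715 m²
P = 2y√(1+z²) = 2×1.88×√(1+1.9²) = 8.073 m
R = A/P = 6.715/8.073 = 0.8318 m
Q = (1/n)·A·R^(2/3)·S^(1/2) = (1/0.033) × 6.715 × 0.8318^(2/3) × 0.0050^(1/2) = 12.73 m³/s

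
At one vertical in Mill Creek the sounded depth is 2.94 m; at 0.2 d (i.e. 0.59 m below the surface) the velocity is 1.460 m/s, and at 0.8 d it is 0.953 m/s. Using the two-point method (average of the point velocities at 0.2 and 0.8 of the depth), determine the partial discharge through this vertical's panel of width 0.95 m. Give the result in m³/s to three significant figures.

3.37 m³/s

v̄ = (1.460 + 0.953) / 2 = 1.207 m/s
q = v̄ × d × w = 1.207 × 2.94 × 0.95 = 3.370 m³/s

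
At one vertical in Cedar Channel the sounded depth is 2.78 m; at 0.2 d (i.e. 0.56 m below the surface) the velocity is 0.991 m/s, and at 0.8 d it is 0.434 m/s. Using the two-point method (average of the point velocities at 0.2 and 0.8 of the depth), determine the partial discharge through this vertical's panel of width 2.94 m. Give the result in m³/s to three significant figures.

5.82 m³/s

v̄ = (0.991 + 0.434) / 2 = 0.7125 m/s
q = v̄ × d × w = 0.7125 × 2.78 × 2.94 = 5.823 m³/s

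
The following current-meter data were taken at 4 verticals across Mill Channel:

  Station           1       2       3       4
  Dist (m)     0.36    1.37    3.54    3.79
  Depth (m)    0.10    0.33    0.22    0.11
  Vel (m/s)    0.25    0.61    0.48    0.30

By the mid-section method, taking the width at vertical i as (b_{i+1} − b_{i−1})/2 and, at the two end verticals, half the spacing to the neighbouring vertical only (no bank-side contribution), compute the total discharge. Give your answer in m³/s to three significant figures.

0.465 m³/s

w_1 = (1.37 − 0.36)/2 = 0.505 m; q_1 = 0.25 × 0.10 × 0.505 = 0.01263 m³/s
w_2 = (3.54 − 0.36)/2 = 1.59 m; q_2 = 0.61 × 0.33 × 1.59 = 0.3201 m³/s
w_3 = (3.79 − 1.37)/2 = 1.21 m; q_3 = 0.48 × 0.22 × 1.21 = 0.1278 m³/s
w_4 = (3.79 − 3.54)/2 = 0.125 m; q_4 = 0.30 × 0.11 × 0.125 = 0.004125 m³/s
Q = Σ qᵢ = 0.4646 m³/s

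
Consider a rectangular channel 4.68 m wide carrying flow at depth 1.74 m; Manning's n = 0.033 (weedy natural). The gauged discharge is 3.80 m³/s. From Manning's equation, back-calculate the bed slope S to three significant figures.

0.000238

A = b·y = 4.68 × 1.74 = 8.143 m²
P = b + 2y = 4.68 + 2×1.74 = 8.160 m
R = A/P = 8.143/8.160 = 0.9979 m
S = (Q·n / (1·A·R^(2/3)))² = (3.80×0.033 / (1×8.143×0.9986))² = 0.0002378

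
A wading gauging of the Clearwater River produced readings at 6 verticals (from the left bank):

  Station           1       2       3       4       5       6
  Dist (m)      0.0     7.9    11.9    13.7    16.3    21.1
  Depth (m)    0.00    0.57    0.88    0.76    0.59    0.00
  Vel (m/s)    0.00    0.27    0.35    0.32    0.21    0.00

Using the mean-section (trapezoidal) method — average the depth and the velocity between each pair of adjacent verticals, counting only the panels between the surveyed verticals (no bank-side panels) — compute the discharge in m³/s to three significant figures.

2.31 m³/s

Panel 1-2: Δb = 7.9 m, d̄ = (0.00+0.57)/2 = 0.285, v̄ = (0.00+0.27)/2 = 0.135 → q = 7.9×0.285×0.135 = 0.3040 m³/s
Panel 2-3: Δb = 4 m, d̄ = (0.57+0.88)/2 = 0.725, v̄ = (0.27+0.35)/2 = 0.31 → q = 4×0.725×0.31 = 0.8990 m³/s
Panel 3-4: Δb = 1.8 m, d̄ = (0.88+0.76)/2 = 0.82, v̄ = (0.35+0.32)/2 = 0.335 → q = 1.8×0.82×0.335 = 0.4945 m³/s
Panel 4-5: Δb = 2.6 m, d̄ = (0.76+0.59)/2 = 0.675, v̄ = (0.32+0.21)/2 = 0.265 → q = 2.6×0.675×0.265 = 0.4651 m³/s
Panel 5-6: Δb = 4.8 m, d̄ = (0.59+0.00)/2 = 0.295, v̄ = (0.21+0.00)/2 = 0.105 → q = 4.8×0.295×0.105 = 0.1487 m³/s
Q = Σ q = 2.311 m³/s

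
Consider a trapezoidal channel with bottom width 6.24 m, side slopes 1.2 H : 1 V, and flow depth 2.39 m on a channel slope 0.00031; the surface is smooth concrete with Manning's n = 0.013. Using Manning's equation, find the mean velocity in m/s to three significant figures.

1.84 m/s

A = (b + z·y)·y = (6.24 + 1.2×2.39)×2.39 = 21.77 m²
P = b + 2y√(1+z²) = 6.24 + 2×2.39×√(1+1.2²) = 13.71 m
R = A/P = 21.77/13.71 = 1.588 m
Q = (1/n)·A·R^(2/3)·S^(1/2) = (1/0.013) × 21.77 × 1.588^(2/3) × 0.00031^(1/2) = 40.13 m³/s
V = Q/A = 40.13/21.77 = 1.844 m/s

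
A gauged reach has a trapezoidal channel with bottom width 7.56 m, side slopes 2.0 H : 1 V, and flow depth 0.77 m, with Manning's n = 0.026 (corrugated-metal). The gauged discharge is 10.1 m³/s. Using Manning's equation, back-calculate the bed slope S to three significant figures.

0.00256

A = (b + z·y)·y = (7.56 + 2.0×0.77)×0.77 = 7.007 m²
P = b + 2y√(1+z²) = 7.56 + 2×0.77×√(1+2.0²) = 11.00 m
R = A/P = 7.007/11.00 = 0.6368 m
S = (Q·n / (1·A·R^(2/3)))² = (10.1×0.026 / (1×7.007×0.7402))² = 0.002564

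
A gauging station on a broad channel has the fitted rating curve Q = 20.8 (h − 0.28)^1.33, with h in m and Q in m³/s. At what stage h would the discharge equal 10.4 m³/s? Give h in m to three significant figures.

h − h₀ = (Q/C)^(1/b) = (10.4/20.8)^(1/1.33) = 0.5938 m
h = 0.28 + 0.5938 = 0.8738 m

0.874 m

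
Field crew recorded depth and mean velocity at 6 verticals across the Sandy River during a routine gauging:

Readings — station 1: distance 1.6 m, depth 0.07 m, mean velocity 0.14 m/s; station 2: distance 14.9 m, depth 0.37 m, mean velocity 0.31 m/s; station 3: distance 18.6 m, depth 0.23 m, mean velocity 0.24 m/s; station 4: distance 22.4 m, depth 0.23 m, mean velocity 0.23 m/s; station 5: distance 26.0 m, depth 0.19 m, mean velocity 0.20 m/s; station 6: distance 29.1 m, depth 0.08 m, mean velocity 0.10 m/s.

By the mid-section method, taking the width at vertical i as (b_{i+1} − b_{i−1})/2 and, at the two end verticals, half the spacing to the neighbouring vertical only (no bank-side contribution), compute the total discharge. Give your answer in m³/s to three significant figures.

w_1 = (14.9 − 1.6)/2 = 6.65 m; q_1 = 0.14 × 0.07 × 6.65 = 0.06517 m³/s
w_2 = (18.6 − 1.6)/2 = 8.5 m; q_2 = 0.31 × 0.37 × 8.5 = 0.9750 m³/s
w_3 = (22.4 − 14.9)/2 = 3.75 m; q_3 = 0.24 × 0.23 × 3.75 = 0.2070 m³/s
w_4 = (26.0 − 18.6)/2 = 3.7 m; q_4 = 0.23 × 0.23 × 3.7 = 0.1957 m³/s
w_5 = (29.1 − 22.4)/2 = 3.35 m; q_5 = 0.20 × 0.19 × 3.35 = 0.1273 m³/s
w_6 = (29.1 − 26.0)/2 = 1.55 m; q_6 = 0.10 × 0.08 × 1.55 = 0.01240 m³/s
Q = Σ qᵢ = 1.583 m³/s

1.58 m³/s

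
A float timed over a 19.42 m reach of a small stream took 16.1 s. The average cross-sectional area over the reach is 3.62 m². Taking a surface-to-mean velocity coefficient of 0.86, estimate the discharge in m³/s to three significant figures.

3.76 m³/s

v_surface = L / t̄ = 19.42 / 16.1 = 1.206 m/s
v_mean = 0.86 × 1.206 = 1.037 m/s
Q = A × v_mean = 3.62 × 1.037 = 3.755 m³/s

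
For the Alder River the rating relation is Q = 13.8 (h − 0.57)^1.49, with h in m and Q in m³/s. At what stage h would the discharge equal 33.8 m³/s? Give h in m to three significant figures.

h − h₀ = (Q/C)^(1/b) = (33.8/13.8)^(1/1.49) = 1.824 m
h = 0.57 + 1.824 = 2.394 m

2.39 m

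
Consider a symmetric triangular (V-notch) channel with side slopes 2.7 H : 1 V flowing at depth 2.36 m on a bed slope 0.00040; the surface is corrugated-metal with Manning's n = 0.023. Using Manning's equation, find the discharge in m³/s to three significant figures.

A = z·y² = 2.7×2.36² = 15.04 m²
P = 2y√(1+z²) = 2×2.36×√(1+2.7²) = 13.59 m
R = A/P = 15.04/13.59 = 1.107 m
Q = (1/n)·A·R^(2/3)·S^(1/2) = (1/0.023) × 15.04 × 1.107^(2/3) × 0.00040^(1/2) = 13.99 m³/s

14.0 m³/s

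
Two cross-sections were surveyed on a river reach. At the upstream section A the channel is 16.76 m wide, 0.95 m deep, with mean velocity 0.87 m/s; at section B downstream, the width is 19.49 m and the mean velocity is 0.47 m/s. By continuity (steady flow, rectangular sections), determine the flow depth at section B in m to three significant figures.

Q = A₁V₁ = (16.76×0.95) × 0.87 = 13.85 m³/s
d₂ = Q/(b₂ V₂) = 13.85/(19.49×0.47) = 1.512 m

1.51 m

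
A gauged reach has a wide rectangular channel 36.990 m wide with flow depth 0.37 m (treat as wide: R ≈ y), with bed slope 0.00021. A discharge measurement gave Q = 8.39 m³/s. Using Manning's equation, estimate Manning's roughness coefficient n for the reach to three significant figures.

A = b·y = 36.990 × 0.37 = 13.69 m²
Wide channel: R ≈ y = 0.37 m
n = (1/Q)·A·R^(2/3)·S^(1/2) = (1/8.39) × 13.69 × 0.5154 × 0.01449 = 0.01218

0.0122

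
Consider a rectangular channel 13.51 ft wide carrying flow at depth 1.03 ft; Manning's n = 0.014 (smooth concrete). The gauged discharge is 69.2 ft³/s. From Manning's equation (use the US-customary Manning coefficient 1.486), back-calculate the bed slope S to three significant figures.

A = b·y = 13.51 × 1.03 = 13.92 ft²
P = b + 2y = 13.51 + 2×1.03 = 15.57 ft
R = A/P = 13.92/15.57 = 0.8937 ft
S = (Q·n / (1.486·A·R^(2/3)))² = (69.2×0.014 / (1.486×13.92×0.9278))² = 0.002550

0.00255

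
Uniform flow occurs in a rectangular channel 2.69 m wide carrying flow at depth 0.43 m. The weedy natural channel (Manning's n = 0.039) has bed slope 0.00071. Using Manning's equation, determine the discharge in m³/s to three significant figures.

A = b·y = 2.69 × 0.43 = 1.157 m²
P = b + 2y = 2.69 + 2×0.43 = 3.550 m
R = A/P = 1.157/3.550 = 0.3258 m
Q = (1/n)·A·R^(2/3)·S^(1/2) = (1/0.039) × 1.157 × 0.3258^(2/3) × 0.00071^(1/2) = 0.3742 m³/s

0.374 m³/s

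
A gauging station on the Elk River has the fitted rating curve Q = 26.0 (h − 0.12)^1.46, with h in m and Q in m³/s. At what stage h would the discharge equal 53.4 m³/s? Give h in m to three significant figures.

h − h₀ = (Q/C)^(1/b) = (53.4/26.0)^(1/1.46) = 1.637 m
h = 0.12 + 1.637 = 1.757 m

1.76 m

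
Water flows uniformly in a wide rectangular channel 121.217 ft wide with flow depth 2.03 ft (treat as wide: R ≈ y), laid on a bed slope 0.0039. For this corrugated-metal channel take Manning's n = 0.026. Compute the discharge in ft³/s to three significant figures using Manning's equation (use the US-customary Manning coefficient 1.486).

1410 ft³/s

A = b·y = 121.217 × 2.03 = 246.1 ft²
Wide channel: R ≈ y = 2.03 ft
Q = (1.486/n)·A·R^(2/3)·S^(1/2) = (1.486/0.026) × 246.1 × 2.030^(2/3) × 0.0039^(1/2) = 1408 ft³/s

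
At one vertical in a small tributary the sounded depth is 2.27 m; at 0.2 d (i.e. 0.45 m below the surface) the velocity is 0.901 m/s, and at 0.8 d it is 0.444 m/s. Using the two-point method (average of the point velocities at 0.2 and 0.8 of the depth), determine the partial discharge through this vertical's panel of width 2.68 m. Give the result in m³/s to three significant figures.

v̄ = (0.901 + 0.444) / 2 = 0.6725 m/s
q = v̄ × d × w = 0.6725 × 2.27 × 2.68 = 4.091 m³/s

4.09 m³/s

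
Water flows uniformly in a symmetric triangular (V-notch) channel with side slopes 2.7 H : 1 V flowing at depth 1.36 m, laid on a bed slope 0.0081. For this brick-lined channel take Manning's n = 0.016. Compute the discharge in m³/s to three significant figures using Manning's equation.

20.8 m³/s

A = z·y² = 2.7×1.36² = 4.994 m²
P = 2y√(1+z²) = 2×1.36×√(1+2.7²) = 7.832 m
R = A/P = 4.994/7.832 = 0.6377 m
Q = (1/n)·A·R^(2/3)·S^(1/2) = (1/0.016) × 4.994 × 0.6377^(2/3) × 0.0081^(1/2) = 20.81 m³/s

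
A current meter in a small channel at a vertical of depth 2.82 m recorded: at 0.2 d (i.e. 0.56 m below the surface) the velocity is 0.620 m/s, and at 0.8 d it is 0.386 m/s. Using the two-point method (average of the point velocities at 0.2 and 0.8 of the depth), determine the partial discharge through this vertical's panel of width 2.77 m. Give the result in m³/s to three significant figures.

3.93 m³/s

v̄ = (0.620 + 0.386) / 2 = 0.5030 m/s
q = v̄ × d × w = 0.5030 × 2.82 × 2.77 = 3.929 m³/s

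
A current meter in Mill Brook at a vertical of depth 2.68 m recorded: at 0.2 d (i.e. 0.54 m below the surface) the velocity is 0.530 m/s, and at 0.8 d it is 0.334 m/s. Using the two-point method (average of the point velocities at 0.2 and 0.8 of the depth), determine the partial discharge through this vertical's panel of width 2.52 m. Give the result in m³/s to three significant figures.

2.92 m³/s

v̄ = (0.530 + 0.334) / 2 = 0.4320 m/s
q = v̄ × d × w = 0.4320 × 2.68 × 2.52 = 2.918 m³/s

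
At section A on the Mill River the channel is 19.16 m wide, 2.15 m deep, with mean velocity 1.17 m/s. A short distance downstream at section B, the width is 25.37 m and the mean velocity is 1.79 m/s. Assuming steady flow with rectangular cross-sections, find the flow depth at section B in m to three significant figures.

1.06 m

Q = A₁V₁ = (19.16×2.15) × 1.17 = 48.20 m³/s
d₂ = Q/(b₂ V₂) = 48.20/(25.37×1.79) = 1.061 m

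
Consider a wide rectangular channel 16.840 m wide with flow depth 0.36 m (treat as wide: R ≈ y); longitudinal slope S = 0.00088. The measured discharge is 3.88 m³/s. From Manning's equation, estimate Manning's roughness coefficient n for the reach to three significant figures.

A = b·y = 16.840 × 0.36 = 6.062 m²
Wide channel: R ≈ y = 0.36 m
n = (1/Q)·A·R^(2/3)·S^(1/2) = (1/3.88) × 6.062 × 0.5061 × 0.02966 = 0.02346

0.0235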